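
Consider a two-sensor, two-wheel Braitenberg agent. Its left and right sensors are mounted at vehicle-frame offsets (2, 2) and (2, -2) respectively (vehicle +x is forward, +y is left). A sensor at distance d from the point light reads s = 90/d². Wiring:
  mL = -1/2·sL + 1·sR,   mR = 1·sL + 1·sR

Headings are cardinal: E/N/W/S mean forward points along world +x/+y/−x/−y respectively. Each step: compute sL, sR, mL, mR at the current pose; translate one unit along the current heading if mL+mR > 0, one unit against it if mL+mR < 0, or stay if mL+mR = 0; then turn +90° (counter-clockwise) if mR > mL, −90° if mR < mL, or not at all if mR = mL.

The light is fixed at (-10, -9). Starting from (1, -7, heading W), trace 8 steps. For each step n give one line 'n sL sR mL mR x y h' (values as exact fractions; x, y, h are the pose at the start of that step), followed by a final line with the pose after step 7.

0 10/9 90/97 325/873 1780/873 1 -7 W
1 5/8 45/32 35/32 65/32 0 -7 S
2 10/17 18/29 161/493 596/493 0 -8 E
3 1 45/89 1/178 134/89 1 -8 N
4 10/9 90/97 325/873 1780/873 1 -7 W
5 5/8 45/32 35/32 65/32 0 -7 S
6 10/17 18/29 161/493 596/493 0 -8 E
7 1 45/89 1/178 134/89 1 -8 N
final 1 -7 W

n=0: pose=(1,-7,W); sL=10/9, sR=90/97; mL=325/873, mR=1780/873; mL+mR=2105/873 → advance +1; mR−mL=5/3 → turn +1·90°
n=1: pose=(0,-7,S); sL=5/8, sR=45/32; mL=35/32, mR=65/32; mL+mR=25/8 → advance +1; mR−mL=15/16 → turn +1·90°
n=2: pose=(0,-8,E); sL=10/17, sR=18/29; mL=161/493, mR=596/493; mL+mR=757/493 → advance +1; mR−mL=15/17 → turn +1·90°
n=3: pose=(1,-8,N); sL=1, sR=45/89; mL=1/178, mR=134/89; mL+mR=269/178 → advance +1; mR−mL=3/2 → turn +1·90°
n=4: pose=(1,-7,W); sL=10/9, sR=90/97; mL=325/873, mR=1780/873; mL+mR=2105/873 → advance +1; mR−mL=5/3 → turn +1·90°
n=5: pose=(0,-7,S); sL=5/8, sR=45/32; mL=35/32, mR=65/32; mL+mR=25/8 → advance +1; mR−mL=15/16 → turn +1·90°
n=6: pose=(0,-8,E); sL=10/17, sR=18/29; mL=161/493, mR=596/493; mL+mR=757/493 → advance +1; mR−mL=15/17 → turn +1·90°
n=7: pose=(1,-8,N); sL=1, sR=45/89; mL=1/178, mR=134/89; mL+mR=269/178 → advance +1; mR−mL=3/2 → turn +1·90°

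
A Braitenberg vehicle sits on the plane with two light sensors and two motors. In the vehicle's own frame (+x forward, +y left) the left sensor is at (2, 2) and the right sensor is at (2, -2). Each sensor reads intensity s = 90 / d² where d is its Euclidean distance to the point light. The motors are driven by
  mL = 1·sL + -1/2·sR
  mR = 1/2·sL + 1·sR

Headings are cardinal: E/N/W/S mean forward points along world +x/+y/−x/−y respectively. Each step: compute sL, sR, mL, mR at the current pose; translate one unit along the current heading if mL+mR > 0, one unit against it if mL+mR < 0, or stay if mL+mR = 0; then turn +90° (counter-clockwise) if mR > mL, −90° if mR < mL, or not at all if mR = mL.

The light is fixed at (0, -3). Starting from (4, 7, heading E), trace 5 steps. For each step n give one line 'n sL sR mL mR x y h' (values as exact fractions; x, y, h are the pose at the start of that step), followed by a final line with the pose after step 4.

n=0: pose=(4,7,E); sL=1/2, sR=9/10; mL=1/20, mR=23/20; mL+mR=6/5 → advance +1; mR−mL=11/10 → turn +1·90°
n=1: pose=(5,7,N); sL=10/17, sR=90/193; mL=1165/3281, mR=2495/3281; mL+mR=3660/3281 → advance +1; mR−mL=1330/3281 → turn +1·90°
n=2: pose=(5,8,W); sL=1, sR=45/89; mL=133/178, mR=179/178; mL+mR=156/89 → advance +1; mR−mL=23/89 → turn +1·90°
n=3: pose=(4,8,S); sL=10/13, sR=18/17; mL=53/221, mR=319/221; mL+mR=372/221 → advance +1; mR−mL=266/221 → turn +1·90°
n=4: pose=(4,7,E); sL=1/2, sR=9/10; mL=1/20, mR=23/20; mL+mR=6/5 → advance +1; mR−mL=11/10 → turn +1·90°

0 1/2 9/10 1/20 23/20 4 7 E
1 10/17 90/193 1165/3281 2495/3281 5 7 N
2 1 45/89 133/178 179/178 5 8 W
3 10/13 18/17 53/221 319/221 4 8 S
4 1/2 9/10 1/20 23/20 4 7 E
final 5 7 N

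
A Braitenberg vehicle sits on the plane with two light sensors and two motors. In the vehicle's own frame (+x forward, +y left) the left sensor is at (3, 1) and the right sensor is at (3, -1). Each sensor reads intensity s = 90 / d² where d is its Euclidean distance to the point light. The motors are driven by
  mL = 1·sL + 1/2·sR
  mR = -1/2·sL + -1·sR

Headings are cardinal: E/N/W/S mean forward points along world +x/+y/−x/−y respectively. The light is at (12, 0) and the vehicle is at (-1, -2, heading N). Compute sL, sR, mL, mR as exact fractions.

90/197 18/29 4383/5713 -4851/5713

left sensor world pos  = (-2, 1); dL² = 197
right sensor world pos = (0, 1); dR² = 145
sL = 90/197 = 90/197
sR = 90/145 = 18/29
mL = 1·sL + 1/2·sR = 4383/5713
mR = -1/2·sL + -1·sR = -4851/5713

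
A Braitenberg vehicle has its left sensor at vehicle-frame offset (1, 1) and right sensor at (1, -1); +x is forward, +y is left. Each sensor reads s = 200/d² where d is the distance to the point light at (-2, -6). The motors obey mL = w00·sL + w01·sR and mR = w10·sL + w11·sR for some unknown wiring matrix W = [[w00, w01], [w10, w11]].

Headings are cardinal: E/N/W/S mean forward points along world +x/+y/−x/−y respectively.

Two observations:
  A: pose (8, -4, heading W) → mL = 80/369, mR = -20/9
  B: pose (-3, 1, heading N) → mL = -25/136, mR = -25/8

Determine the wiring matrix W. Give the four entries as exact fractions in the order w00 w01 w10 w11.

obs A: pose=(8,-4,W) → sL=100/41, sR=20/9, mL=80/369, mR=-20/9
obs B: pose=(-3,1,N) → sL=50/17, sR=25/8, mL=-25/136, mR=-25/8
sensor matrix S = [[100/41, 20/9], [50/17, 25/8]]; det S = 13625/12546
solve [mL_A; mL_B] = S·[w00; w01] and [mR_A; mR_B] = S·[w10; w11]:
  w00 = 1, w01 = -1, w10 = 0, w11 = -1

1 -1 0 -1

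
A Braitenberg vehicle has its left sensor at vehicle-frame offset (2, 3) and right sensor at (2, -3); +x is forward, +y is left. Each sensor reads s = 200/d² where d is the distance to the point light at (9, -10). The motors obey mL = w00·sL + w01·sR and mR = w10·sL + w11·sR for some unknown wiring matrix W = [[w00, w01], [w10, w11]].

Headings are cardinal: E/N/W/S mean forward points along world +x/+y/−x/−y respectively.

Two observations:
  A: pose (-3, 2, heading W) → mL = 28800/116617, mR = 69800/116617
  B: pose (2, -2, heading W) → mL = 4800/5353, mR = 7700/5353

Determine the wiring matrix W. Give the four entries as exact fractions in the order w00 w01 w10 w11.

obs A: pose=(-3,2,W) → sL=200/277, sR=200/421, mL=28800/116617, mR=69800/116617
obs B: pose=(2,-2,W) → sL=100/53, sR=100/101, mL=4800/5353, mR=7700/5353
sensor matrix S = [[200/277, 200/421], [100/53, 100/101]]; det S = -113280000/624250801
solve [mL_A; mL_B] = S·[w00; w01] and [mR_A; mR_B] = S·[w10; w11]:
  w00 = 1, w01 = -1, w10 = 1/2, w11 = 1/2

1 -1 1/2 1/2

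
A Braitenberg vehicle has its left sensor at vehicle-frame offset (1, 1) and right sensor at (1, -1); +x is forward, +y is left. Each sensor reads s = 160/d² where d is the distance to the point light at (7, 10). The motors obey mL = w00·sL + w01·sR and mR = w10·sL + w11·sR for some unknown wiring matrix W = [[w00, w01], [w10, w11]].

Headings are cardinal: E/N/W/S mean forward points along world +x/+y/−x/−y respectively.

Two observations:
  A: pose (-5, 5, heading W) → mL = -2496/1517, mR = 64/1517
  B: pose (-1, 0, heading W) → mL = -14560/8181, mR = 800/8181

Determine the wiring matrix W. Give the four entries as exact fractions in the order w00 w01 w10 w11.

-1 -1 -1/2 1/2

obs A: pose=(-5,5,W) → sL=32/41, sR=32/37, mL=-2496/1517, mR=64/1517
obs B: pose=(-1,0,W) → sL=80/101, sR=80/81, mL=-14560/8181, mR=800/8181
sensor matrix S = [[32/41, 32/37], [80/101, 80/81]]; det S = 1064960/12410577
solve [mL_A; mL_B] = S·[w00; w01] and [mR_A; mR_B] = S·[w10; w11]:
  w00 = -1, w01 = -1, w10 = -1/2, w11 = 1/2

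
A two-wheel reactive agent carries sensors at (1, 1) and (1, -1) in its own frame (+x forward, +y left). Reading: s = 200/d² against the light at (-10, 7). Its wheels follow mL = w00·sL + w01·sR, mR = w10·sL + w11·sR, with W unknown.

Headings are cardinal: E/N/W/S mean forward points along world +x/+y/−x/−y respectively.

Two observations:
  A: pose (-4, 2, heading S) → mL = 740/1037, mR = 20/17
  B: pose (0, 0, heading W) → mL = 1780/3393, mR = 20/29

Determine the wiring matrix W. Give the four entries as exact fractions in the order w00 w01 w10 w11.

1 -1/2 1/2 0

obs A: pose=(-4,2,S) → sL=40/17, sR=200/61, mL=740/1037, mR=20/17
obs B: pose=(0,0,W) → sL=40/29, sR=200/117, mL=1780/3393, mR=20/29
sensor matrix S = [[40/17, 200/61], [40/29, 200/117]]; det S = -1760000/3518541
solve [mL_A; mL_B] = S·[w00; w01] and [mR_A; mR_B] = S·[w10; w11]:
  w00 = 1, w01 = -1/2, w10 = 1/2, w11 = 0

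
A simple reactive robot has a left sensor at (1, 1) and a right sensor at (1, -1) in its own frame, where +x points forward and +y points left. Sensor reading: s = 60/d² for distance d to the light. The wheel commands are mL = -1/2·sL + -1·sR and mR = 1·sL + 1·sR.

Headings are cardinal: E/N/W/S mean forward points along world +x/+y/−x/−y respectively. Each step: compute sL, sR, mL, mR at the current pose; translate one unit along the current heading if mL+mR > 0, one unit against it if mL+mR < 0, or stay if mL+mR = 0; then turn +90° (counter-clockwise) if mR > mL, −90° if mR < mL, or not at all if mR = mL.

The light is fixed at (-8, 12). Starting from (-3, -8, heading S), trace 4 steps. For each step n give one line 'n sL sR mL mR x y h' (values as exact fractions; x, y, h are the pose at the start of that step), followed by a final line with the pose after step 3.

0 20/159 60/457 -14110/72663 18680/72663 -3 -8 S
1 15/109 3/26 -261/1417 717/2834 -3 -9 E
2 12/85 60/449 -7794/38165 10488/38165 -2 -9 N
3 30/233 30/193 -9885/44969 12780/44969 -2 -8 W
final -3 -8 S

n=0: pose=(-3,-8,S); sL=20/159, sR=60/457; mL=-14110/72663, mR=18680/72663; mL+mR=10/159 → advance +1; mR−mL=10930/24221 → turn +1·90°
n=1: pose=(-3,-9,E); sL=15/109, sR=3/26; mL=-261/1417, mR=717/2834; mL+mR=15/218 → advance +1; mR−mL=1239/2834 → turn +1·90°
n=2: pose=(-2,-9,N); sL=12/85, sR=60/449; mL=-7794/38165, mR=10488/38165; mL+mR=6/85 → advance +1; mR−mL=18282/38165 → turn +1·90°
n=3: pose=(-2,-8,W); sL=30/233, sR=30/193; mL=-9885/44969, mR=12780/44969; mL+mR=15/233 → advance +1; mR−mL=22665/44969 → turn +1·90°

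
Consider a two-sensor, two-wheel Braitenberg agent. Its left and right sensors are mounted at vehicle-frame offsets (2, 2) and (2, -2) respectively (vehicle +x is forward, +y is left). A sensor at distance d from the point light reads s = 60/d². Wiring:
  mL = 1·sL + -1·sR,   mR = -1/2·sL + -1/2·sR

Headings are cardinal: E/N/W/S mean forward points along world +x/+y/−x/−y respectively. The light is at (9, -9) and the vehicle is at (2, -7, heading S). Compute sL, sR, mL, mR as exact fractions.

12/5 20/27 224/135 -212/135

left sensor world pos  = (4, -9); dL² = 25
right sensor world pos = (0, -9); dR² = 81
sL = 60/25 = 12/5
sR = 60/81 = 20/27
mL = 1·sL + -1·sR = 224/135
mR = -1/2·sL + -1/2·sR = -212/135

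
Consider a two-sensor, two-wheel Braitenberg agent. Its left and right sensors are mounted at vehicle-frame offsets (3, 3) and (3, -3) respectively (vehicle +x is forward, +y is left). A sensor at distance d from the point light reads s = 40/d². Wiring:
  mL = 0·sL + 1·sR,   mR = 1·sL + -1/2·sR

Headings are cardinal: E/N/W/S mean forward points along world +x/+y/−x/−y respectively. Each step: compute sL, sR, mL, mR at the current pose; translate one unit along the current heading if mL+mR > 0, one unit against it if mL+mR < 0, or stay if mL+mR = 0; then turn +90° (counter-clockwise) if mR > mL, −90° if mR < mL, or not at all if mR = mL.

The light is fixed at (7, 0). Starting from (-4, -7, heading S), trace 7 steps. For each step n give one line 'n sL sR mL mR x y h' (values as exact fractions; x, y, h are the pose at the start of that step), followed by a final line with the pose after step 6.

0 10/41 5/37 5/37 535/3034 -4 -7 S
1 40/89 8/37 8/37 1124/3293 -4 -8 E
2 20/97 20/37 20/37 -230/3589 -3 -8 N
3 8/13 40/149 40/149 932/1937 -3 -7 E
4 1/4 10/13 10/13 -7/52 -2 -7 N
5 8/9 40/117 40/117 28/39 -2 -6 E
6 4/13 20/17 20/17 -62/221 -1 -6 N
final -1 -5 E

n=0: pose=(-4,-7,S); sL=10/41, sR=5/37; mL=5/37, mR=535/3034; mL+mR=945/3034 → advance +1; mR−mL=125/3034 → turn +1·90°
n=1: pose=(-4,-8,E); sL=40/89, sR=8/37; mL=8/37, mR=1124/3293; mL+mR=1836/3293 → advance +1; mR−mL=412/3293 → turn +1·90°
n=2: pose=(-3,-8,N); sL=20/97, sR=20/37; mL=20/37, mR=-230/3589; mL+mR=1710/3589 → advance +1; mR−mL=-2170/3589 → turn -1·90°
n=3: pose=(-3,-7,E); sL=8/13, sR=40/149; mL=40/149, mR=932/1937; mL+mR=1452/1937 → advance +1; mR−mL=412/1937 → turn +1·90°
n=4: pose=(-2,-7,N); sL=1/4, sR=10/13; mL=10/13, mR=-7/52; mL+mR=33/52 → advance +1; mR−mL=-47/52 → turn -1·90°
n=5: pose=(-2,-6,E); sL=8/9, sR=40/117; mL=40/117, mR=28/39; mL+mR=124/117 → advance +1; mR−mL=44/117 → turn +1·90°
n=6: pose=(-1,-6,N); sL=4/13, sR=20/17; mL=20/17, mR=-62/221; mL+mR=198/221 → advance +1; mR−mL=-322/221 → turn -1·90°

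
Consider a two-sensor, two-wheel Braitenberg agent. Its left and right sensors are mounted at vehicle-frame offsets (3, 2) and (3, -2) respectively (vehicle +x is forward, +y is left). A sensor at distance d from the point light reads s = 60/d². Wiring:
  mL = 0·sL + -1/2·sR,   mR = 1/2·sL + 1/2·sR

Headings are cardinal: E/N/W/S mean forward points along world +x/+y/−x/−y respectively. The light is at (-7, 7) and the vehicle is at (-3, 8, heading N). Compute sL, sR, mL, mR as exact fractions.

3 15/13 -15/26 27/13

left sensor world pos  = (-5, 11); dL² = 20
right sensor world pos = (-1, 11); dR² = 52
sL = 60/20 = 3
sR = 60/52 = 15/13
mL = 0·sL + -1/2·sR = -15/26
mR = 1/2·sL + 1/2·sR = 27/13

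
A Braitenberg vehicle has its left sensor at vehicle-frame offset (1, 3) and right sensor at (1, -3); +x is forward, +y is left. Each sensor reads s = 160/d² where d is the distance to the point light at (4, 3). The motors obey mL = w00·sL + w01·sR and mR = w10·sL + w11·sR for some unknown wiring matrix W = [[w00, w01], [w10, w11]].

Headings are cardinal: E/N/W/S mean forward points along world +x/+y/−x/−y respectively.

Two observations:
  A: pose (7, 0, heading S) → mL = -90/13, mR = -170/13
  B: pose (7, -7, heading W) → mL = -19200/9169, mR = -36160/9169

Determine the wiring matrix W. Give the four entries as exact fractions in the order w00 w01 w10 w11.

1 -1 -1 -1

obs A: pose=(7,0,S) → sL=40/13, sR=10, mL=-90/13, mR=-170/13
obs B: pose=(7,-7,W) → sL=160/173, sR=160/53, mL=-19200/9169, mR=-36160/9169
sensor matrix S = [[40/13, 10], [160/173, 160/53]]; det S = 4800/119197
solve [mL_A; mL_B] = S·[w00; w01] and [mR_A; mR_B] = S·[w10; w11]:
  w00 = 1, w01 = -1, w10 = -1, w11 = -1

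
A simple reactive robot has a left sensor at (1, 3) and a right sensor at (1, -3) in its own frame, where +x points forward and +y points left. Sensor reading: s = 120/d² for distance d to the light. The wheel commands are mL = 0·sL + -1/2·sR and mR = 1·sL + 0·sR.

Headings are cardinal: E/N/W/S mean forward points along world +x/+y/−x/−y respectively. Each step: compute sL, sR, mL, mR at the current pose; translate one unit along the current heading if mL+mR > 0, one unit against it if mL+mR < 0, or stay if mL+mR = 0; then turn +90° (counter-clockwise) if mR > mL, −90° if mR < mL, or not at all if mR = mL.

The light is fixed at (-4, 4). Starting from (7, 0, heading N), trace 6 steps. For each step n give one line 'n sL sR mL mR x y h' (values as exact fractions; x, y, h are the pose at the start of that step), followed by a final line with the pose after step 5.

0 120/73 24/41 -12/41 120/73 7 0 N
1 15/17 6/5 -3/5 15/17 7 1 W
2 24/37 24/13 -12/13 24/37 6 1 S
3 60/61 60/73 -30/73 60/61 6 2 E
4 24/13 120/197 -60/197 24/13 7 2 N
5 30/29 15/13 -15/26 30/29 7 3 W
final 6 3 S

n=0: pose=(7,0,N); sL=120/73, sR=24/41; mL=-12/41, mR=120/73; mL+mR=4044/2993 → advance +1; mR−mL=5796/2993 → turn +1·90°
n=1: pose=(7,1,W); sL=15/17, sR=6/5; mL=-3/5, mR=15/17; mL+mR=24/85 → advance +1; mR−mL=126/85 → turn +1·90°
n=2: pose=(6,1,S); sL=24/37, sR=24/13; mL=-12/13, mR=24/37; mL+mR=-132/481 → advance -1; mR−mL=756/481 → turn +1·90°
n=3: pose=(6,2,E); sL=60/61, sR=60/73; mL=-30/73, mR=60/61; mL+mR=2550/4453 → advance +1; mR−mL=6210/4453 → turn +1·90°
n=4: pose=(7,2,N); sL=24/13, sR=120/197; mL=-60/197, mR=24/13; mL+mR=3948/2561 → advance +1; mR−mL=5508/2561 → turn +1·90°
n=5: pose=(7,3,W); sL=30/29, sR=15/13; mL=-15/26, mR=30/29; mL+mR=345/754 → advance +1; mR−mL=1215/754 → turn +1·90°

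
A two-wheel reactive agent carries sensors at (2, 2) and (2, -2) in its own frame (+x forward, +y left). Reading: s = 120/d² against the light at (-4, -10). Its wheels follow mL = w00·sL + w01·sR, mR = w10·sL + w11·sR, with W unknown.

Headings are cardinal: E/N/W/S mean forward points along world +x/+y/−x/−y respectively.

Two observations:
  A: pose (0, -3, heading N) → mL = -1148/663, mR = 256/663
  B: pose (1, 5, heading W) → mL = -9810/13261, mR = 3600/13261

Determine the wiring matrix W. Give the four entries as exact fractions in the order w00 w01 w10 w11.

obs A: pose=(0,-3,N) → sL=24/17, sR=40/39, mL=-1148/663, mR=256/663
obs B: pose=(1,5,W) → sL=60/89, sR=60/149, mL=-9810/13261, mR=3600/13261
sensor matrix S = [[24/17, 40/39], [60/89, 60/149]]; det S = -360320/2930681
solve [mL_A; mL_B] = S·[w00; w01] and [mR_A; mR_B] = S·[w10; w11]:
  w00 = -1/2, w01 = -1, w10 = 1, w11 = -1

-1/2 -1 1 -1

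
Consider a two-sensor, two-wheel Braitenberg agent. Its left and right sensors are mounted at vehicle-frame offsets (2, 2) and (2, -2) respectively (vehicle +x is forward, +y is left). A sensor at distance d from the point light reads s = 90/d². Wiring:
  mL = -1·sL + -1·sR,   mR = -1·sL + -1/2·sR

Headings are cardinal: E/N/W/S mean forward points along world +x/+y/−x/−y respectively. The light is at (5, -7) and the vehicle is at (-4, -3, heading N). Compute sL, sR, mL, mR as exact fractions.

left sensor world pos  = (-6, -1); dL² = 157
right sensor world pos = (-2, -1); dR² = 85
sL = 90/157 = 90/157
sR = 90/85 = 18/17
mL = -1·sL + -1·sR = -4356/2669
mR = -1·sL + -1/2·sR = -2943/2669

90/157 18/17 -4356/2669 -2943/2669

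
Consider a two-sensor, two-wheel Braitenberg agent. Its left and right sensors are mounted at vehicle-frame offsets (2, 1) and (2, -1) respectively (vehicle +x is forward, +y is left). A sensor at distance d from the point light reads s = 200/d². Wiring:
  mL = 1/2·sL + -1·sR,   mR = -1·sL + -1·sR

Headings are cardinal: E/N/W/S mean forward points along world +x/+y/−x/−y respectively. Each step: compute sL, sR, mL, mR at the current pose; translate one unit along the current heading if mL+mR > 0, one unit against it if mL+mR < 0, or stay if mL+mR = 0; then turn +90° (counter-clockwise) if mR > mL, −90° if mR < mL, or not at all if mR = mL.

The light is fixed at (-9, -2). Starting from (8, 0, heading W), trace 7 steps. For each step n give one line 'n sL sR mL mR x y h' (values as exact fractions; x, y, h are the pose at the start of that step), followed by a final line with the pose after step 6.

0 100/113 100/117 -5450/13221 -23000/13221 8 0 W
1 40/61 200/377 -4660/22997 -27280/22997 9 0 N
2 50/101 1/2 -51/202 -201/202 9 -1 E
3 8/13 200/257 -1572/3341 -4656/3341 8 -1 S
4 100/113 100/117 -5450/13221 -23000/13221 8 0 W
5 40/61 200/377 -4660/22997 -27280/22997 9 0 N
6 50/101 1/2 -51/202 -201/202 9 -1 E
final 8 -1 S

n=0: pose=(8,0,W); sL=100/113, sR=100/117; mL=-5450/13221, mR=-23000/13221; mL+mR=-28450/13221 → advance -1; mR−mL=-150/113 → turn -1·90°
n=1: pose=(9,0,N); sL=40/61, sR=200/377; mL=-4660/22997, mR=-27280/22997; mL+mR=-31940/22997 → advance -1; mR−mL=-60/61 → turn -1·90°
n=2: pose=(9,-1,E); sL=50/101, sR=1/2; mL=-51/202, mR=-201/202; mL+mR=-126/101 → advance -1; mR−mL=-75/101 → turn -1·90°
n=3: pose=(8,-1,S); sL=8/13, sR=200/257; mL=-1572/3341, mR=-4656/3341; mL+mR=-6228/3341 → advance -1; mR−mL=-12/13 → turn -1·90°
n=4: pose=(8,0,W); sL=100/113, sR=100/117; mL=-5450/13221, mR=-23000/13221; mL+mR=-28450/13221 → advance -1; mR−mL=-150/113 → turn -1·90°
n=5: pose=(9,0,N); sL=40/61, sR=200/377; mL=-4660/22997, mR=-27280/22997; mL+mR=-31940/22997 → advance -1; mR−mL=-60/61 → turn -1·90°
n=6: pose=(9,-1,E); sL=50/101, sR=1/2; mL=-51/202, mR=-201/202; mL+mR=-126/101 → advance -1; mR−mL=-75/101 → turn -1·90°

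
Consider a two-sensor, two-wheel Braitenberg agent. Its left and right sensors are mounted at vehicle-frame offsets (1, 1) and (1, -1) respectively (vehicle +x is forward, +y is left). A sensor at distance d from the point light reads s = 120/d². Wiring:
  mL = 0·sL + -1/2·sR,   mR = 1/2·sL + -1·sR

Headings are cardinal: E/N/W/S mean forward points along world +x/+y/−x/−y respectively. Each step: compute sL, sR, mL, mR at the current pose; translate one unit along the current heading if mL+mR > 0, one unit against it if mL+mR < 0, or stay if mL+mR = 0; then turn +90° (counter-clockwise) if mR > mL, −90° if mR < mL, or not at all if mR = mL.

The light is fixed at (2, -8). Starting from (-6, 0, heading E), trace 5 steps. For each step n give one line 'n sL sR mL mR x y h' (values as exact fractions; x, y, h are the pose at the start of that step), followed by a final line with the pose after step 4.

n=0: pose=(-6,0,E); sL=12/13, sR=60/49; mL=-30/49, mR=-486/637; mL+mR=-876/637 → advance -1; mR−mL=-96/637 → turn -1·90°
n=1: pose=(-7,0,S); sL=120/113, sR=120/149; mL=-60/149, mR=-4620/16837; mL+mR=-11400/16837 → advance -1; mR−mL=2160/16837 → turn +1·90°
n=2: pose=(-7,1,E); sL=30/41, sR=15/16; mL=-15/32, mR=-375/656; mL+mR=-1365/1312 → advance -1; mR−mL=-135/1312 → turn -1·90°
n=3: pose=(-8,1,S); sL=24/29, sR=24/37; mL=-12/37, mR=-252/1073; mL+mR=-600/1073 → advance -1; mR−mL=96/1073 → turn +1·90°
n=4: pose=(-8,2,E); sL=60/101, sR=20/27; mL=-10/27, mR=-1210/2727; mL+mR=-740/909 → advance -1; mR−mL=-200/2727 → turn -1·90°

0 12/13 60/49 -30/49 -486/637 -6 0 E
1 120/113 120/149 -60/149 -4620/16837 -7 0 S
2 30/41 15/16 -15/32 -375/656 -7 1 E
3 24/29 24/37 -12/37 -252/1073 -8 1 S
4 60/101 20/27 -10/27 -1210/2727 -8 2 E
final -9 2 S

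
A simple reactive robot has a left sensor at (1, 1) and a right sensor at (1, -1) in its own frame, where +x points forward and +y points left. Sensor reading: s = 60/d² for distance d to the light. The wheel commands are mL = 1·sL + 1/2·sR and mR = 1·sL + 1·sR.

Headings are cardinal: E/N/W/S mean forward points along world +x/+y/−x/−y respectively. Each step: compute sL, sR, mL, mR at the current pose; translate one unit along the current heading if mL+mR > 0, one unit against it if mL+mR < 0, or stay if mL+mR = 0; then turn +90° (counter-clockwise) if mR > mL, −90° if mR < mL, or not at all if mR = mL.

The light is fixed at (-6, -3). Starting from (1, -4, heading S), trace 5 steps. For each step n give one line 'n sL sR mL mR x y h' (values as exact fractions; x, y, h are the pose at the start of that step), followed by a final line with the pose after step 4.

0 15/17 3/2 111/68 81/34 1 -4 S
1 12/13 60/73 1266/949 1656/949 1 -5 E
2 6/5 30/41 321/205 396/205 2 -5 N
3 60/53 60/49 4530/2597 6120/2597 2 -4 W
4 15/17 3/2 111/68 81/34 1 -4 S
final 1 -5 E

n=0: pose=(1,-4,S); sL=15/17, sR=3/2; mL=111/68, mR=81/34; mL+mR=273/68 → advance +1; mR−mL=3/4 → turn +1·90°
n=1: pose=(1,-5,E); sL=12/13, sR=60/73; mL=1266/949, mR=1656/949; mL+mR=2922/949 → advance +1; mR−mL=30/73 → turn +1·90°
n=2: pose=(2,-5,N); sL=6/5, sR=30/41; mL=321/205, mR=396/205; mL+mR=717/205 → advance +1; mR−mL=15/41 → turn +1·90°
n=3: pose=(2,-4,W); sL=60/53, sR=60/49; mL=4530/2597, mR=6120/2597; mL+mR=10650/2597 → advance +1; mR−mL=30/49 → turn +1·90°
n=4: pose=(1,-4,S); sL=15/17, sR=3/2; mL=111/68, mR=81/34; mL+mR=273/68 → advance +1; mR−mL=3/4 → turn +1·90°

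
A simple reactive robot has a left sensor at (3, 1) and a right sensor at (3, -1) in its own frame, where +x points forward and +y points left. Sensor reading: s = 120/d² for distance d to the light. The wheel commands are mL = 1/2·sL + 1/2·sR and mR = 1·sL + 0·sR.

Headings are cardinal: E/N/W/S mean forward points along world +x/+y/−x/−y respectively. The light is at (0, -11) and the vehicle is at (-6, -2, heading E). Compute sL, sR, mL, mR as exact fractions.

120/109 120/73 10920/7957 120/109

left sensor world pos  = (-3, -1); dL² = 109
right sensor world pos = (-3, -3); dR² = 73
sL = 120/109 = 120/109
sR = 120/73 = 120/73
mL = 1/2·sL + 1/2·sR = 10920/7957
mR = 1·sL + 0·sR = 120/109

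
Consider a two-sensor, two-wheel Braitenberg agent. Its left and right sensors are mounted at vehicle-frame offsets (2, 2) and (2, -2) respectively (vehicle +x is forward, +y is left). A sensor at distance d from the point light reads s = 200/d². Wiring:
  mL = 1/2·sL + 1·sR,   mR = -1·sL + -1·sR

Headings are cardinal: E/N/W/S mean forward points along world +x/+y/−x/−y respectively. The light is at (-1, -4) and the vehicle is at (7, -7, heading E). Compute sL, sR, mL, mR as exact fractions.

200/101 8/5 1308/505 -1808/505

left sensor world pos  = (9, -5); dL² = 101
right sensor world pos = (9, -9); dR² = 125
sL = 200/101 = 200/101
sR = 200/125 = 8/5
mL = 1/2·sL + 1·sR = 1308/505
mR = -1·sL + -1·sR = -1808/505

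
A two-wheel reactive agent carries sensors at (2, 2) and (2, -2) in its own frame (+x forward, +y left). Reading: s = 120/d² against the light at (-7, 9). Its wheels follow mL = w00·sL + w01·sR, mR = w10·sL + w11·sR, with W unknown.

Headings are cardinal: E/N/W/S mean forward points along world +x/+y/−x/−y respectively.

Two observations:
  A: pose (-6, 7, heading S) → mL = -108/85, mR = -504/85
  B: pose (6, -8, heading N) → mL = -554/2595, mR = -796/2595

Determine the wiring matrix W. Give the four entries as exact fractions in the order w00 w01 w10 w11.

obs A: pose=(-6,7,S) → sL=24/5, sR=120/17, mL=-108/85, mR=-504/85
obs B: pose=(6,-8,N) → sL=60/173, sR=4/15, mL=-554/2595, mR=-796/2595
sensor matrix S = [[24/5, 120/17], [60/173, 4/15]]; det S = -85888/73525
solve [mL_A; mL_B] = S·[w00; w01] and [mR_A; mR_B] = S·[w10; w11]:
  w00 = -1, w01 = 1/2, w10 = -1/2, w11 = -1/2

-1 1/2 -1/2 -1/2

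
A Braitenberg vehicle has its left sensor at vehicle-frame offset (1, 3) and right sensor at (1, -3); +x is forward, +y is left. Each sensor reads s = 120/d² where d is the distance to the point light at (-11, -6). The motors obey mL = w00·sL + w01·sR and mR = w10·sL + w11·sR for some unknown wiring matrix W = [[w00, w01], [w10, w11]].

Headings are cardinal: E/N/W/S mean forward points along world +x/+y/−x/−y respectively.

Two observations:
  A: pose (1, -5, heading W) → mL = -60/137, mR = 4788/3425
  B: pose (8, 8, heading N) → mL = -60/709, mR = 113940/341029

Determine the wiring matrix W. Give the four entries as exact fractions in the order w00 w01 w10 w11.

obs A: pose=(1,-5,W) → sL=24/25, sR=120/137, mL=-60/137, mR=4788/3425
obs B: pose=(8,8,N) → sL=120/481, sR=120/709, mL=-60/709, mR=113940/341029
sensor matrix S = [[24/25, 120/137], [120/481, 120/709]]; det S = -13091328/233604865
solve [mL_A; mL_B] = S·[w00; w01] and [mR_A; mR_B] = S·[w10; w11]:
  w00 = 0, w01 = -1/2, w10 = 1, w11 = 1/2

0 -1/2 1 1/2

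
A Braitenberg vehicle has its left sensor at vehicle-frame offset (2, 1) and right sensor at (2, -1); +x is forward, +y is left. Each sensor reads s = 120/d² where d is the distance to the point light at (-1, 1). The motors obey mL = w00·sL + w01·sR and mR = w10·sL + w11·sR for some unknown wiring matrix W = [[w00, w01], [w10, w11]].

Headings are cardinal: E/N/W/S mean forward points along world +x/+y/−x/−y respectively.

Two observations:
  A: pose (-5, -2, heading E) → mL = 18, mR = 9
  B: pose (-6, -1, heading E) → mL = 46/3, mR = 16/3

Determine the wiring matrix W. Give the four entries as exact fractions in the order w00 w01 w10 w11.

1 1/2 1 -1

obs A: pose=(-5,-2,E) → sL=15, sR=6, mL=18, mR=9
obs B: pose=(-6,-1,E) → sL=12, sR=20/3, mL=46/3, mR=16/3
sensor matrix S = [[15, 6], [12, 20/3]]; det S = 28
solve [mL_A; mL_B] = S·[w00; w01] and [mR_A; mR_B] = S·[w10; w11]:
  w00 = 1, w01 = 1/2, w10 = 1, w11 = -1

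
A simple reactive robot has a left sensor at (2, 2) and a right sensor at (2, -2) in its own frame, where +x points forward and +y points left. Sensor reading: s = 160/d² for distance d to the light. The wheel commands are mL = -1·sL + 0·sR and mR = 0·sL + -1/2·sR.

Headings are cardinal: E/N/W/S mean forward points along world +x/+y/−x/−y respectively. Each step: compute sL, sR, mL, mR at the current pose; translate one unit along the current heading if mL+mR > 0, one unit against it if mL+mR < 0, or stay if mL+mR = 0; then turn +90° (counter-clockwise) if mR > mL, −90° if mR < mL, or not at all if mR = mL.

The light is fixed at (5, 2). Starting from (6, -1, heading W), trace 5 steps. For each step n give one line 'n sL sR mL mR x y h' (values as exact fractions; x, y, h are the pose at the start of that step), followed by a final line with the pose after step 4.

0 80/13 80 -80/13 -40 6 -1 W
1 160 160/17 -160 -80/17 7 -1 N
2 40/9 40 -40/9 -20 7 -2 W
3 32 160/29 -32 -80/29 8 -2 N
4 16/5 16 -16/5 -8 8 -3 W
final 9 -3 N

n=0: pose=(6,-1,W); sL=80/13, sR=80; mL=-80/13, mR=-40; mL+mR=-600/13 → advance -1; mR−mL=-440/13 → turn -1·90°
n=1: pose=(7,-1,N); sL=160, sR=160/17; mL=-160, mR=-80/17; mL+mR=-2800/17 → advance -1; mR−mL=2640/17 → turn +1·90°
n=2: pose=(7,-2,W); sL=40/9, sR=40; mL=-40/9, mR=-20; mL+mR=-220/9 → advance -1; mR−mL=-140/9 → turn -1·90°
n=3: pose=(8,-2,N); sL=32, sR=160/29; mL=-32, mR=-80/29; mL+mR=-1008/29 → advance -1; mR−mL=848/29 → turn +1·90°
n=4: pose=(8,-3,W); sL=16/5, sR=16; mL=-16/5, mR=-8; mL+mR=-56/5 → advance -1; mR−mL=-24/5 → turn -1·90°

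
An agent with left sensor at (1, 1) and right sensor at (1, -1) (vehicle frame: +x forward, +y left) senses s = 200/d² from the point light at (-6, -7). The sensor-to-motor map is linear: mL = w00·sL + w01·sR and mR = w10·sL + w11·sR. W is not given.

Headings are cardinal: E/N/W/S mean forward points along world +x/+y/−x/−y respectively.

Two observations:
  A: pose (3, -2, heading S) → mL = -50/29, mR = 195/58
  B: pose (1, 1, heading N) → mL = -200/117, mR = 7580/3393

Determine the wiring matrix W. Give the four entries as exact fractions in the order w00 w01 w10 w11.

-1 0 1/2 1

obs A: pose=(3,-2,S) → sL=50/29, sR=5/2, mL=-50/29, mR=195/58
obs B: pose=(1,1,N) → sL=200/117, sR=40/29, mL=-200/117, mR=7580/3393
sensor matrix S = [[50/29, 5/2], [200/117, 40/29]]; det S = -186500/98397
solve [mL_A; mL_B] = S·[w00; w01] and [mR_A; mR_B] = S·[w10; w11]:
  w00 = -1, w01 = 0, w10 = 1/2, w11 = 1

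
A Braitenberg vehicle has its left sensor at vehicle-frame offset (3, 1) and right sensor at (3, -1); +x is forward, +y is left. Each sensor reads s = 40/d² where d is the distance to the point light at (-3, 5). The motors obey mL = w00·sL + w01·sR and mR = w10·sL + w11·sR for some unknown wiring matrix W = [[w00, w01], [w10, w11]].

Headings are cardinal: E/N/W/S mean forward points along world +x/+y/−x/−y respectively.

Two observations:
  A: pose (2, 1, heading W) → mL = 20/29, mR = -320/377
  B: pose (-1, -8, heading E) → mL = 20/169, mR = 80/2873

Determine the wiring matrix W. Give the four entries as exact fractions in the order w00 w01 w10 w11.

obs A: pose=(2,1,W) → sL=40/29, sR=40/13, mL=20/29, mR=-320/377
obs B: pose=(-1,-8,E) → sL=40/169, sR=40/221, mL=20/169, mR=80/2873
sensor matrix S = [[40/29, 40/13], [40/169, 40/221]]; det S = -518400/1083121
solve [mL_A; mL_B] = S·[w00; w01] and [mR_A; mR_B] = S·[w10; w11]:
  w00 = 1/2, w01 = 0, w10 = 1/2, w11 = -1/2

1/2 0 1/2 -1/2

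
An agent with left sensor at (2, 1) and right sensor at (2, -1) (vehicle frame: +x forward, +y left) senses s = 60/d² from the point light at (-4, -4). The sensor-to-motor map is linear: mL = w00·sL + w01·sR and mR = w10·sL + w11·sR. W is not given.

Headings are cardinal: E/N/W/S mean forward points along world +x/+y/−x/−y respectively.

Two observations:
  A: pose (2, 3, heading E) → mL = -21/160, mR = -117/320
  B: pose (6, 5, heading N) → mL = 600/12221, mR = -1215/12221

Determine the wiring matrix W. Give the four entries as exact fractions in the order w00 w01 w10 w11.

obs A: pose=(2,3,E) → sL=15/32, sR=3/5, mL=-21/160, mR=-117/320
obs B: pose=(6,5,N) → sL=30/101, sR=30/121, mL=600/12221, mR=-1215/12221
sensor matrix S = [[15/32, 3/5], [30/101, 30/121]]; det S = -12123/195536
solve [mL_A; mL_B] = S·[w00; w01] and [mR_A; mR_B] = S·[w10; w11]:
  w00 = 1, w01 = -1, w10 = 1/2, w11 = -1

1 -1 1/2 -1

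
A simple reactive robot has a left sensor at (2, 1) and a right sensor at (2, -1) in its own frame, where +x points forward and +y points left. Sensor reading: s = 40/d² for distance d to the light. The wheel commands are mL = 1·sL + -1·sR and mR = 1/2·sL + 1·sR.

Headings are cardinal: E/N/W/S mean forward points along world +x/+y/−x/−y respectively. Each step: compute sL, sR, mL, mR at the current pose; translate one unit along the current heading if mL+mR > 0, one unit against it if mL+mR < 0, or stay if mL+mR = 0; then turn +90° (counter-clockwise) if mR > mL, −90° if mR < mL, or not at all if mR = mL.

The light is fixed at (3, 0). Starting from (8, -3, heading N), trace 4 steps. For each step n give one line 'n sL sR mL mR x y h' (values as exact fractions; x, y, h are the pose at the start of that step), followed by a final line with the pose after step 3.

0 40/17 40/37 800/629 1420/629 8 -3 N
1 20/9 4 -16/9 46/9 8 -2 W
2 40/41 8/5 -128/205 428/205 7 -2 S
3 1 10/13 3/13 33/26 7 -3 E
final 8 -3 N

n=0: pose=(8,-3,N); sL=40/17, sR=40/37; mL=800/629, mR=1420/629; mL+mR=60/17 → advance +1; mR−mL=620/629 → turn +1·90°
n=1: pose=(8,-2,W); sL=20/9, sR=4; mL=-16/9, mR=46/9; mL+mR=10/3 → advance +1; mR−mL=62/9 → turn +1·90°
n=2: pose=(7,-2,S); sL=40/41, sR=8/5; mL=-128/205, mR=428/205; mL+mR=60/41 → advance +1; mR−mL=556/205 → turn +1·90°
n=3: pose=(7,-3,E); sL=1, sR=10/13; mL=3/13, mR=33/26; mL+mR=3/2 → advance +1; mR−mL=27/26 → turn +1·90°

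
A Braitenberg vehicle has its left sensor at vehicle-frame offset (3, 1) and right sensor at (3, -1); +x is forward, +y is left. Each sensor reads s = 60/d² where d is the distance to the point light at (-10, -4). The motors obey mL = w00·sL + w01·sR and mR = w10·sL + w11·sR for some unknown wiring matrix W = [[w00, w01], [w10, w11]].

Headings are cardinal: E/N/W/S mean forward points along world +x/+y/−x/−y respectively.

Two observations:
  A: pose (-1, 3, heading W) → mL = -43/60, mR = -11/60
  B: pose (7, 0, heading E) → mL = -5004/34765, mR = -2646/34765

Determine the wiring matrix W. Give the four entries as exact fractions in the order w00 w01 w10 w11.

-1/2 -1/2 1/2 -1

obs A: pose=(-1,3,W) → sL=5/6, sR=3/5, mL=-43/60, mR=-11/60
obs B: pose=(7,0,E) → sL=12/85, sR=60/409, mL=-5004/34765, mR=-2646/34765
sensor matrix S = [[5/6, 3/5], [12/85, 60/409]]; det S = 6526/173825
solve [mL_A; mL_B] = S·[w00; w01] and [mR_A; mR_B] = S·[w10; w11]:
  w00 = -1/2, w01 = -1/2, w10 = 1/2, w11 = -1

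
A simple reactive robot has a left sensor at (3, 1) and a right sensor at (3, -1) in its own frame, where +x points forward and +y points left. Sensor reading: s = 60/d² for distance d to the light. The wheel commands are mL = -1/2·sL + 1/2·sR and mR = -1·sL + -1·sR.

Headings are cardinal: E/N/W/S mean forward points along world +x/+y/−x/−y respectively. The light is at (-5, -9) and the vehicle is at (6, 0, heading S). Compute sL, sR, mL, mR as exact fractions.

left sensor world pos  = (7, -3); dL² = 180
right sensor world pos = (5, -3); dR² = 136
sL = 60/180 = 1/3
sR = 60/136 = 15/34
mL = -1/2·sL + 1/2·sR = 11/204
mR = -1·sL + -1·sR = -79/102

1/3 15/34 11/204 -79/102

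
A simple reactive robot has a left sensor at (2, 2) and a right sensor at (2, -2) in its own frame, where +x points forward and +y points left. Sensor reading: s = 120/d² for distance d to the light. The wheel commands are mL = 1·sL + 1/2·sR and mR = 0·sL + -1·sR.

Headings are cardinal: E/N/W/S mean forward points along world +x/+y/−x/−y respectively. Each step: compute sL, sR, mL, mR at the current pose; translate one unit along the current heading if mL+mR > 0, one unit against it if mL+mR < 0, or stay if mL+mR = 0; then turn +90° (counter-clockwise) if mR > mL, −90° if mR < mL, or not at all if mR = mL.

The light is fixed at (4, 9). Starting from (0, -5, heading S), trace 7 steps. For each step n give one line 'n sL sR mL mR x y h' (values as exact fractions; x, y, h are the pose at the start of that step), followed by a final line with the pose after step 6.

n=0: pose=(0,-5,S); sL=6/13, sR=30/73; mL=633/949, mR=-30/73; mL+mR=243/949 → advance +1; mR−mL=-1023/949 → turn -1·90°
n=1: pose=(0,-6,W); sL=24/65, sR=24/41; mL=1764/2665, mR=-24/41; mL+mR=204/2665 → advance +1; mR−mL=-3324/2665 → turn -1·90°
n=2: pose=(-1,-6,N); sL=60/109, sR=60/89; mL=8610/9701, mR=-60/89; mL+mR=2070/9701 → advance +1; mR−mL=-15150/9701 → turn -1·90°
n=3: pose=(-1,-5,E); sL=40/51, sR=24/53; mL=2732/2703, mR=-24/53; mL+mR=1508/2703 → advance +1; mR−mL=-3956/2703 → turn -1·90°
n=4: pose=(0,-5,S); sL=6/13, sR=30/73; mL=633/949, mR=-30/73; mL+mR=243/949 → advance +1; mR−mL=-1023/949 → turn -1·90°
n=5: pose=(0,-6,W); sL=24/65, sR=24/41; mL=1764/2665, mR=-24/41; mL+mR=204/2665 → advance +1; mR−mL=-3324/2665 → turn -1·90°
n=6: pose=(-1,-6,N); sL=60/109, sR=60/89; mL=8610/9701, mR=-60/89; mL+mR=2070/9701 → advance +1; mR−mL=-15150/9701 → turn -1·90°

0 6/13 30/73 633/949 -30/73 0 -5 S
1 24/65 24/41 1764/2665 -24/41 0 -6 W
2 60/109 60/89 8610/9701 -60/89 -1 -6 N
3 40/51 24/53 2732/2703 -24/53 -1 -5 E
4 6/13 30/73 633/949 -30/73 0 -5 S
5 24/65 24/41 1764/2665 -24/41 0 -6 W
6 60/109 60/89 8610/9701 -60/89 -1 -6 N
final -1 -5 E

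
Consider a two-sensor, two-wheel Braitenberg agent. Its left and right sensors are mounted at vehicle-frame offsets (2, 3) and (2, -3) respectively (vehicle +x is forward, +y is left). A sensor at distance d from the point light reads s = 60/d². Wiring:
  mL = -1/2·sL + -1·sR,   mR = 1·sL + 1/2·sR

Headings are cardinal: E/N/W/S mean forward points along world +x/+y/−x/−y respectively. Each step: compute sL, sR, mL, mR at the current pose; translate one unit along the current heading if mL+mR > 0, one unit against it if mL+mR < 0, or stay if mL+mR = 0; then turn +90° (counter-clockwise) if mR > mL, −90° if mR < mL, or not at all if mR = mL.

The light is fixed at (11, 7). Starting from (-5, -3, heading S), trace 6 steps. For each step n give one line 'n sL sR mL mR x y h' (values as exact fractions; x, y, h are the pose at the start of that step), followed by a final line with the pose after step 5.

n=0: pose=(-5,-3,S); sL=60/313, sR=12/101; mL=-6786/31613, mR=7938/31613; mL+mR=1152/31613 → advance +1; mR−mL=14724/31613 → turn +1·90°
n=1: pose=(-5,-4,E); sL=3/13, sR=15/98; mL=-171/637, mR=783/2548; mL+mR=99/2548 → advance +1; mR−mL=1467/2548 → turn +1·90°
n=2: pose=(-4,-4,N); sL=4/27, sR=4/15; mL=-46/135, mR=38/135; mL+mR=-8/135 → advance -1; mR−mL=28/45 → turn +1·90°
n=3: pose=(-4,-5,W); sL=30/257, sR=6/37; mL=-2097/9509, mR=1881/9509; mL+mR=-216/9509 → advance -1; mR−mL=3978/9509 → turn +1·90°
n=4: pose=(-3,-5,S); sL=60/317, sR=12/97; mL=-6714/30749, mR=7722/30749; mL+mR=1008/30749 → advance +1; mR−mL=14436/30749 → turn +1·90°
n=5: pose=(-3,-6,E); sL=15/61, sR=3/20; mL=-333/1220, mR=783/2440; mL+mR=117/2440 → advance +1; mR−mL=1449/2440 → turn +1·90°

0 60/313 12/101 -6786/31613 7938/31613 -5 -3 S
1 3/13 15/98 -171/637 783/2548 -5 -4 E
2 4/27 4/15 -46/135 38/135 -4 -4 N
3 30/257 6/37 -2097/9509 1881/9509 -4 -5 W
4 60/317 12/97 -6714/30749 7722/30749 -3 -5 S
5 15/61 3/20 -333/1220 783/2440 -3 -6 E
final -2 -6 N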